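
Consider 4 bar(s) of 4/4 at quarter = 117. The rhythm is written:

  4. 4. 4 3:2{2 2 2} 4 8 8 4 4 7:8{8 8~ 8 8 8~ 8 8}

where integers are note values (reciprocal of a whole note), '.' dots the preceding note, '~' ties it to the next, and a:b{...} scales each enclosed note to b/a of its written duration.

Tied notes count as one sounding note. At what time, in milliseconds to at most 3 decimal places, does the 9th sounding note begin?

1. 0.0ms @ 0 + 769.231ms (3/2)
2. 769.231ms @ 3/2 + 769.231ms (3/2)
3. 1538.462ms @ 3 + 512.821ms (1)
4. 2051.282ms @ 4 + 683.761ms (4/3)
5. 2735.043ms @ 16/3 + 683.761ms (4/3)
6. 3418.803ms @ 20/3 + 683.761ms (4/3)
7. 4102.564ms @ 8 + 512.821ms (1)
8. 4615.385ms @ 9 + 256.41ms (1/2)
9. 4871.795ms @ 19/2 + 256.41ms (1/2)
10. 5128.205ms @ 10 + 512.821ms (1)
11. 5641.026ms @ 11 + 512.821ms (1)
12. 6153.846ms @ 12 + 293.04ms (4/7)
13. 6446.886ms @ 88/7 + 586.081ms (8/7)
14. 7032.967ms @ 96/7 + 293.04ms (4/7)
15. 7326.007ms @ 100/7 + 586.081ms (8/7)
16. 7912.088ms @ 108/7 + 293.04ms (4/7)

note 9 onset = 19/2b = 4871.795ms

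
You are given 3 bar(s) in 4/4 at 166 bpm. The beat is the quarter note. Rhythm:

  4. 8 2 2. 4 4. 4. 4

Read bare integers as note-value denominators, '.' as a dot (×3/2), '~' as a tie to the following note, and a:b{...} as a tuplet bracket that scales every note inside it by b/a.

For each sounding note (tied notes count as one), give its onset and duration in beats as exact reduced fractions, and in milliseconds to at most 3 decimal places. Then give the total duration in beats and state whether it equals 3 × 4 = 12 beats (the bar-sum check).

1) 0.0ms=0b +542.169ms=3/2b
2) 542.169ms=3/2b +180.723ms=1/2b
3) 722.892ms=2b +722.892ms=2b
4) 1445.783ms=4b +1084.337ms=3b
5) 2530.12ms=7b +361.446ms=1b
6) 2891.566ms=8b +542.169ms=3/2b
7) 3433.735ms=19/2b +542.169ms=3/2b
8) 3975.904ms=11b +361.446ms=1b
Σ=12b of 12 (166bpm 4/4) — PASS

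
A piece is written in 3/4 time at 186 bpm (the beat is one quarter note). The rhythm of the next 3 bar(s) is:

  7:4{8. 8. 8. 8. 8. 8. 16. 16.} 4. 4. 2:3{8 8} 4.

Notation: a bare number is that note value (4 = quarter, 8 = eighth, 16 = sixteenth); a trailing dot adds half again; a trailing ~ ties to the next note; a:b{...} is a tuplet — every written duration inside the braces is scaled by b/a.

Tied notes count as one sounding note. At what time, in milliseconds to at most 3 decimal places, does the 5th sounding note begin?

1. 0.0ms @ 0 + 138.249ms (3/7)
2. 138.249ms @ 3/7 + 138.249ms (3/7)
3. 276.498ms @ 6/7 + 138.249ms (3/7)
4. 414.747ms @ 9/7 + 138.249ms (3/7)
5. 552.995ms @ 12/7 + 138.249ms (3/7)
6. 691.244ms @ 15/7 + 138.249ms (3/7)
7. 829.493ms @ 18/7 + 69.124ms (3/14)
8. 898.618ms @ 39/14 + 69.124ms (3/14)
9. 967.742ms @ 3 + 483.871ms (3/2)
10. 1451.613ms @ 9/2 + 483.871ms (3/2)
11. 1935.484ms @ 6 + 241.935ms (3/4)
12. 2177.419ms @ 27/4 + 241.935ms (3/4)
13. 2419.355ms @ 15/2 + 483.871ms (3/2)

note 5 onset = 12/7b = 552.995ms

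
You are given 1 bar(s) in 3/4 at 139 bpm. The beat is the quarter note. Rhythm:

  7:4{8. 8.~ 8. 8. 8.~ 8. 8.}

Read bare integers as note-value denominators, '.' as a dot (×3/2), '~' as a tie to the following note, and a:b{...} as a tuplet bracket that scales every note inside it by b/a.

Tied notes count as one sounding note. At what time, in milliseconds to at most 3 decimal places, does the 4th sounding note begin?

note 4 onset = 12/7b = 739.979ms

1. 0.0ms @ 0 + 184.995ms (3/7)
2. 184.995ms @ 3/7 + 369.99ms (6/7)
3. 554.985ms @ 9/7 + 184.995ms (3/7)
4. 739.979ms @ 12/7 + 369.99ms (6/7)
5. 1109.969ms @ 18/7 + 184.995ms (3/7)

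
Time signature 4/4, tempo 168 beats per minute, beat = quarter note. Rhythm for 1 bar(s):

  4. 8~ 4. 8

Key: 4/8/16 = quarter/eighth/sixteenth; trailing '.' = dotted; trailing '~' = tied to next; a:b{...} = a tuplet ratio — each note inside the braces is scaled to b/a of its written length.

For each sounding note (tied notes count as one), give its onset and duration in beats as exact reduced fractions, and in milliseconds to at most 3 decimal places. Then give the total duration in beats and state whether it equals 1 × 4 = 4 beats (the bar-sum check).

1) 0.0ms=0b +535.714ms=3/2b
2) 535.714ms=3/2b +714.286ms=2b
3) 1250.0ms=7/2b +178.571ms=1/2b
Σ=4b of 4 (168bpm 4/4) — PASS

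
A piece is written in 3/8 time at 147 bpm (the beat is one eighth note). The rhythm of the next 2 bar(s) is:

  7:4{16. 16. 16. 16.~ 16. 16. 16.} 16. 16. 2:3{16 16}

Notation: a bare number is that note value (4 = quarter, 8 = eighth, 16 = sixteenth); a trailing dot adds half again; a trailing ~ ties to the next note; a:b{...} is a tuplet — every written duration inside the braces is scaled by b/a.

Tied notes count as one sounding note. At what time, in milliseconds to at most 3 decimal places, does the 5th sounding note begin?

1. 0.0ms @ 0 + 174.927ms (3/7)
2. 174.927ms @ 3/7 + 174.927ms (3/7)
3. 349.854ms @ 6/7 + 174.927ms (3/7)
4. 524.781ms @ 9/7 + 349.854ms (6/7)
5. 874.636ms @ 15/7 + 174.927ms (3/7)
6. 1049.563ms @ 18/7 + 174.927ms (3/7)
7. 1224.49ms @ 3 + 306.122ms (3/4)
8. 1530.612ms @ 15/4 + 306.122ms (3/4)
9. 1836.735ms @ 9/2 + 306.122ms (3/4)
10. 2142.857ms @ 21/4 + 306.122ms (3/4)

note 5 onset = 15/7b = 874.636ms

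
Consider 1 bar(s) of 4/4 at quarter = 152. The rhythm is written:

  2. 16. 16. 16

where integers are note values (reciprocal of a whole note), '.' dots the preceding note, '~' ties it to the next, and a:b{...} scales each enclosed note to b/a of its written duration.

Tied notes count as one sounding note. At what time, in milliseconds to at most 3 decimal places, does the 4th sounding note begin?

1. 0.0ms @ 0 + 1184.211ms (3)
2. 1184.211ms @ 3 + 148.026ms (3/8)
3. 1332.237ms @ 27/8 + 148.026ms (3/8)
4. 1480.263ms @ 15/4 + 98.684ms (1/4)

note 4 onset = 15/4b = 1480.263ms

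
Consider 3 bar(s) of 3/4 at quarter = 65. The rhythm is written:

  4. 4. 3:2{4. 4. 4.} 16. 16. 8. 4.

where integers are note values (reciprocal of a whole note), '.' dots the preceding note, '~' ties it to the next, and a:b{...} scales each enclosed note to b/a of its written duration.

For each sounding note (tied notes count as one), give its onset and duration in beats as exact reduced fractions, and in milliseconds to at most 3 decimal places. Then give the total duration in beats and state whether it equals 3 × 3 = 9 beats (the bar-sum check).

1) 0.0ms=0b +1384.615ms=3/2b
2) 1384.615ms=3/2b +1384.615ms=3/2b
3) 2769.231ms=3b +923.077ms=1b
4) 3692.308ms=4b +923.077ms=1b
5) 4615.385ms=5b +923.077ms=1b
6) 5538.462ms=6b +346.154ms=3/8b
7) 5884.615ms=51/8b +346.154ms=3/8b
8) 6230.769ms=27/4b +692.308ms=3/4b
9) 6923.077ms=15/2b +1384.615ms=3/2b
Σ=9b of 9 (65bpm 3/4) — PASS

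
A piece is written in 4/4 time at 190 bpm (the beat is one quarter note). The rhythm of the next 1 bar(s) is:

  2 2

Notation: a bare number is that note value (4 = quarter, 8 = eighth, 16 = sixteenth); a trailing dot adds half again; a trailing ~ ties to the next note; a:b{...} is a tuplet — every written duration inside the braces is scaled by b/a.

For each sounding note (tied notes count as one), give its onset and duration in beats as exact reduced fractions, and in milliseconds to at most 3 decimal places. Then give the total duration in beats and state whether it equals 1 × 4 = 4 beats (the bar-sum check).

1) 0.0ms=0b +631.579ms=2b
2) 631.579ms=2b +631.579ms=2b
Σ=4b of 4 (190bpm 4/4) — PASS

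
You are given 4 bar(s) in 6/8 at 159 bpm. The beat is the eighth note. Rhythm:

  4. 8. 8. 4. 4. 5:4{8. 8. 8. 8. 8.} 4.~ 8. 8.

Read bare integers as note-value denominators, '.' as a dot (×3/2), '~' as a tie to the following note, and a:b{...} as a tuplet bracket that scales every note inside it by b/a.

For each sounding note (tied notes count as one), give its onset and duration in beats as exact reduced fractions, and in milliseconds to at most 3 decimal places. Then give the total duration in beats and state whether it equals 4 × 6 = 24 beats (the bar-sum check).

1) 0.0ms=0b +1132.075ms=3b
2) 1132.075ms=3b +566.038ms=3/2b
3) 1698.113ms=9/2b +566.038ms=3/2b
4) 2264.151ms=6b +1132.075ms=3b
5) 3396.226ms=9b +1132.075ms=3b
6) 4528.302ms=12b +452.83ms=6/5b
7) 4981.132ms=66/5b +452.83ms=6/5b
8) 5433.962ms=72/5b +452.83ms=6/5b
9) 5886.792ms=78/5b +452.83ms=6/5b
10) 6339.623ms=84/5b +452.83ms=6/5b
11) 6792.453ms=18b +1698.113ms=9/2b
12) 8490.566ms=45/2b +566.038ms=3/2b
Σ=24b of 24 (159bpm 6/8) — PASS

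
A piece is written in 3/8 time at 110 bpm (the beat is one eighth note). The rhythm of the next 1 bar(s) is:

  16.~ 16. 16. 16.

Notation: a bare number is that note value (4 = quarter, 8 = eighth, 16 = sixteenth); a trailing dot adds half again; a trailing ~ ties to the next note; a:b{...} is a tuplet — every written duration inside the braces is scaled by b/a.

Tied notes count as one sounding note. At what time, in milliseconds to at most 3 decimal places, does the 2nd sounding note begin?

1. 0.0ms @ 0 + 818.182ms (3/2)
2. 818.182ms @ 3/2 + 409.091ms (3/4)
3. 1227.273ms @ 9/4 + 409.091ms (3/4)

note 2 onset = 3/2b = 818.182ms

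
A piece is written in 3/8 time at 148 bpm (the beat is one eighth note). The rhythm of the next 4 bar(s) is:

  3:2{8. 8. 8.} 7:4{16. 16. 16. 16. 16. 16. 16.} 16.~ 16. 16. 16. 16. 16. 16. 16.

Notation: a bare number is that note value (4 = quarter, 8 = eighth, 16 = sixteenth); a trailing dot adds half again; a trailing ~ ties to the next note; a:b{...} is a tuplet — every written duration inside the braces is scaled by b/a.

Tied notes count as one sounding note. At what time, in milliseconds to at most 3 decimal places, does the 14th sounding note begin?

note 14 onset = 9b = 3648.649ms

1. 0.0ms @ 0 + 405.405ms (1)
2. 405.405ms @ 1 + 405.405ms (1)
3. 810.811ms @ 2 + 405.405ms (1)
4. 1216.216ms @ 3 + 173.745ms (3/7)
5. 1389.961ms @ 24/7 + 173.745ms (3/7)
6. 1563.707ms @ 27/7 + 173.745ms (3/7)
7. 1737.452ms @ 30/7 + 173.745ms (3/7)
8. 1911.197ms @ 33/7 + 173.745ms (3/7)
9. 2084.942ms @ 36/7 + 173.745ms (3/7)
10. 2258.687ms @ 39/7 + 173.745ms (3/7)
11. 2432.432ms @ 6 + 608.108ms (3/2)
12. 3040.541ms @ 15/2 + 304.054ms (3/4)
13. 3344.595ms @ 33/4 + 304.054ms (3/4)
14. 3648.649ms @ 9 + 304.054ms (3/4)
15. 3952.703ms @ 39/4 + 304.054ms (3/4)
16. 4256.757ms @ 21/2 + 304.054ms (3/4)
17. 4560.811ms @ 45/4 + 304.054ms (3/4)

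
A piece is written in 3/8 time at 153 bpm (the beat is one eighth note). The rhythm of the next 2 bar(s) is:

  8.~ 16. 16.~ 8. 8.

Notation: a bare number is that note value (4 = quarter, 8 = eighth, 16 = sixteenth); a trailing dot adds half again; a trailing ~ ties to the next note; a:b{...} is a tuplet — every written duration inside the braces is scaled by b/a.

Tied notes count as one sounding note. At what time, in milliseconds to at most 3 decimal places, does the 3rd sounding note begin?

1. 0.0ms @ 0 + 882.353ms (9/4)
2. 882.353ms @ 9/4 + 882.353ms (9/4)
3. 1764.706ms @ 9/2 + 588.235ms (3/2)

note 3 onset = 9/2b = 1764.706ms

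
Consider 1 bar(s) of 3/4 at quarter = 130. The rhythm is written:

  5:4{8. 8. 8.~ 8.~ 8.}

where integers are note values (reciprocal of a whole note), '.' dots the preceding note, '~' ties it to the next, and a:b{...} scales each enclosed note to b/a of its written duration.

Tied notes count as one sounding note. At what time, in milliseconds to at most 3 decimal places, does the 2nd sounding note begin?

note 2 onset = 3/5b = 276.923ms

1. 0.0ms @ 0 + 276.923ms (3/5)
2. 276.923ms @ 3/5 + 276.923ms (3/5)
3. 553.846ms @ 6/5 + 830.769ms (9/5)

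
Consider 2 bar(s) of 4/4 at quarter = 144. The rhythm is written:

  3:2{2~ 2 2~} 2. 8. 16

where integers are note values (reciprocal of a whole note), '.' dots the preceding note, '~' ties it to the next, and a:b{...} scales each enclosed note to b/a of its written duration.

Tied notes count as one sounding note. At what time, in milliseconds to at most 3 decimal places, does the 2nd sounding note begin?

1. 0.0ms @ 0 + 1111.111ms (8/3)
2. 1111.111ms @ 8/3 + 1805.556ms (13/3)
3. 2916.667ms @ 7 + 312.5ms (3/4)
4. 3229.167ms @ 31/4 + 104.167ms (1/4)

note 2 onset = 8/3b = 1111.111ms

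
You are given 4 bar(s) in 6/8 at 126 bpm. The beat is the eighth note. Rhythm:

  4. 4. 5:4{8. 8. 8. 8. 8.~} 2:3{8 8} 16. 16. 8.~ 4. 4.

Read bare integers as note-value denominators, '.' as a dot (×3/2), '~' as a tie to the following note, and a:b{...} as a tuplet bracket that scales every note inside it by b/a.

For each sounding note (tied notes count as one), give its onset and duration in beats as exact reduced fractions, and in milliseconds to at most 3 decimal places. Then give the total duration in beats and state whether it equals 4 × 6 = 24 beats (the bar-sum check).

1) 0.0ms=0b +1428.571ms=3b
2) 1428.571ms=3b +1428.571ms=3b
3) 2857.143ms=6b +571.429ms=6/5b
4) 3428.571ms=36/5b +571.429ms=6/5b
5) 4000.0ms=42/5b +571.429ms=6/5b
6) 4571.429ms=48/5b +571.429ms=6/5b
7) 5142.857ms=54/5b +1285.714ms=27/10b
8) 6428.571ms=27/2b +714.286ms=3/2b
9) 7142.857ms=15b +357.143ms=3/4b
10) 7500.0ms=63/4b +357.143ms=3/4b
11) 7857.143ms=33/2b +2142.857ms=9/2b
12) 10000.0ms=21b +1428.571ms=3b
Σ=24b of 24 (126bpm 6/8) — PASS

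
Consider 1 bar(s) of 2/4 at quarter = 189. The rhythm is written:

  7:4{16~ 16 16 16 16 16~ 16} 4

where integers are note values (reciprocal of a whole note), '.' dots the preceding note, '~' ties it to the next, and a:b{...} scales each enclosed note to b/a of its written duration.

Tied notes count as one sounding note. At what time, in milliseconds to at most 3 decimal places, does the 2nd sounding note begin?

1. 0.0ms @ 0 + 90.703ms (2/7)
2. 90.703ms @ 2/7 + 45.351ms (1/7)
3. 136.054ms @ 3/7 + 45.351ms (1/7)
4. 181.406ms @ 4/7 + 45.351ms (1/7)
5. 226.757ms @ 5/7 + 90.703ms (2/7)
6. 317.46ms @ 1 + 317.46ms (1)

note 2 onset = 2/7b = 90.703ms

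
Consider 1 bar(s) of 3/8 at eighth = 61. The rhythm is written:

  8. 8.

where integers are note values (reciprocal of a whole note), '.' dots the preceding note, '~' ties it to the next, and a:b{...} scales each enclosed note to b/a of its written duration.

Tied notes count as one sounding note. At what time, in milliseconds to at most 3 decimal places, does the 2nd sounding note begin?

1. 0.0ms @ 0 + 1475.41ms (3/2)
2. 1475.41ms @ 3/2 + 1475.41ms (3/2)

note 2 onset = 3/2b = 1475.41ms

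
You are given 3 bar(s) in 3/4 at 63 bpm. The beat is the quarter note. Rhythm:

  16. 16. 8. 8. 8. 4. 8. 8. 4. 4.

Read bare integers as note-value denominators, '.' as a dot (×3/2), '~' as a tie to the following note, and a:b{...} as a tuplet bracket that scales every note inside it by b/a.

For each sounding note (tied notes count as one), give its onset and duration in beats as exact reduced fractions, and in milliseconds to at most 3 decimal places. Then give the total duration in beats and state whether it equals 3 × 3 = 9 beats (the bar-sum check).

1) 0.0ms=0b +357.143ms=3/8b
2) 357.143ms=3/8b +357.143ms=3/8b
3) 714.286ms=3/4b +714.286ms=3/4b
4) 1428.571ms=3/2b +714.286ms=3/4b
5) 2142.857ms=9/4b +714.286ms=3/4b
6) 2857.143ms=3b +1428.571ms=3/2b
7) 4285.714ms=9/2b +714.286ms=3/4b
8) 5000.0ms=21/4b +714.286ms=3/4b
9) 5714.286ms=6b +1428.571ms=3/2b
10) 7142.857ms=15/2b +1428.571ms=3/2b
Σ=9b of 9 (63bpm 3/4) — PASS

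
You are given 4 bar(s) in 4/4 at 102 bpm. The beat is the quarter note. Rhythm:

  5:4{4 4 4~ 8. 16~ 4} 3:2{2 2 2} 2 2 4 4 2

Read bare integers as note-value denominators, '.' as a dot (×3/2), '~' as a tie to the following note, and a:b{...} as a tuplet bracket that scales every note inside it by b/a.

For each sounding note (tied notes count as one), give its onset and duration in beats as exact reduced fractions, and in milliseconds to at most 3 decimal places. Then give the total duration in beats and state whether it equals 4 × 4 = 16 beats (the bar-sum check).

1) 0.0ms=0b +470.588ms=4/5b
2) 470.588ms=4/5b +470.588ms=4/5b
3) 941.176ms=8/5b +823.529ms=7/5b
4) 1764.706ms=3b +588.235ms=1b
5) 2352.941ms=4b +784.314ms=4/3b
6) 3137.255ms=16/3b +784.314ms=4/3b
7) 3921.569ms=20/3b +784.314ms=4/3b
8) 4705.882ms=8b +1176.471ms=2b
9) 5882.353ms=10b +1176.471ms=2b
10) 7058.824ms=12b +588.235ms=1b
11) 7647.059ms=13b +588.235ms=1b
12) 8235.294ms=14b +1176.471ms=2b
Σ=16b of 16 (102bpm 4/4) — PASS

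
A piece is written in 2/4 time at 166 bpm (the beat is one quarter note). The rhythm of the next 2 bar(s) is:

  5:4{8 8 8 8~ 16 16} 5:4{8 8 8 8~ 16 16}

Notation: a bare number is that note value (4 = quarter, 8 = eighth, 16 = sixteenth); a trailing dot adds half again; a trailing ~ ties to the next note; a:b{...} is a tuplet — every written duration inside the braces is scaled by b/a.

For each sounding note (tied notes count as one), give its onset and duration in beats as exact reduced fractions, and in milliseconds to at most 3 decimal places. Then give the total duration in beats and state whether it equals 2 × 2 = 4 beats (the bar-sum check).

1) 0.0ms=0b +144.578ms=2/5b
2) 144.578ms=2/5b +144.578ms=2/5b
3) 289.157ms=4/5b +144.578ms=2/5b
4) 433.735ms=6/5b +216.867ms=3/5b
5) 650.602ms=9/5b +72.289ms=1/5b
6) 722.892ms=2b +144.578ms=2/5b
7) 867.47ms=12/5b +144.578ms=2/5b
8) 1012.048ms=14/5b +144.578ms=2/5b
9) 1156.627ms=16/5b +216.867ms=3/5b
10) 1373.494ms=19/5b +72.289ms=1/5b
Σ=4b of 4 (166bpm 2/4) — PASS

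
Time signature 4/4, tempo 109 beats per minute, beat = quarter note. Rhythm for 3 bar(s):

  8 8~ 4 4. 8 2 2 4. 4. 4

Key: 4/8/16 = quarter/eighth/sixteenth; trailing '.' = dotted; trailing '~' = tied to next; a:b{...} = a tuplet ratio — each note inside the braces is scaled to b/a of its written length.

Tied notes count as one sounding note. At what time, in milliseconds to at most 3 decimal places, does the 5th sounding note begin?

1. 0.0ms @ 0 + 275.229ms (1/2)
2. 275.229ms @ 1/2 + 825.688ms (3/2)
3. 1100.917ms @ 2 + 825.688ms (3/2)
4. 1926.606ms @ 7/2 + 275.229ms (1/2)
5. 2201.835ms @ 4 + 1100.917ms (2)
6. 3302.752ms @ 6 + 1100.917ms (2)
7. 4403.67ms @ 8 + 825.688ms (3/2)
8. 5229.358ms @ 19/2 + 825.688ms (3/2)
9. 6055.046ms @ 11 + 550.459ms (1)

note 5 onset = 4b = 2201.835ms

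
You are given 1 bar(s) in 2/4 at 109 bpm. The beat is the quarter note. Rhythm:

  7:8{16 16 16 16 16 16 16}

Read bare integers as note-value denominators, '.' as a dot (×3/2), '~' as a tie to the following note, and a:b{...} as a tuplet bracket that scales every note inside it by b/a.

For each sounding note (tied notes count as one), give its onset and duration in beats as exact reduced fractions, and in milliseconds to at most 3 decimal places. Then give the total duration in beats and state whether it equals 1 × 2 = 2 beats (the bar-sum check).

1) 0.0ms=0b +157.274ms=2/7b
2) 157.274ms=2/7b +157.274ms=2/7b
3) 314.548ms=4/7b +157.274ms=2/7b
4) 471.822ms=6/7b +157.274ms=2/7b
5) 629.096ms=8/7b +157.274ms=2/7b
6) 786.37ms=10/7b +157.274ms=2/7b
7) 943.644ms=12/7b +157.274ms=2/7b
Σ=2b of 2 (109bpm 2/4) — PASS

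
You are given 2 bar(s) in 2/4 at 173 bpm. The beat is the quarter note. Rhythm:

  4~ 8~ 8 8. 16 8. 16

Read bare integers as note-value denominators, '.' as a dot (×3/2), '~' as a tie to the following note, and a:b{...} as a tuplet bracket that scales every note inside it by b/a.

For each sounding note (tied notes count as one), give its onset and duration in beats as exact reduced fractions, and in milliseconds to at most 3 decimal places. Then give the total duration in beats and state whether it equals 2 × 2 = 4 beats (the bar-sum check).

1) 0.0ms=0b +693.642ms=2b
2) 693.642ms=2b +260.116ms=3/4b
3) 953.757ms=11/4b +86.705ms=1/4b
4) 1040.462ms=3b +260.116ms=3/4b
5) 1300.578ms=15/4b +86.705ms=1/4b
Σ=4b of 4 (173bpm 2/4) — PASS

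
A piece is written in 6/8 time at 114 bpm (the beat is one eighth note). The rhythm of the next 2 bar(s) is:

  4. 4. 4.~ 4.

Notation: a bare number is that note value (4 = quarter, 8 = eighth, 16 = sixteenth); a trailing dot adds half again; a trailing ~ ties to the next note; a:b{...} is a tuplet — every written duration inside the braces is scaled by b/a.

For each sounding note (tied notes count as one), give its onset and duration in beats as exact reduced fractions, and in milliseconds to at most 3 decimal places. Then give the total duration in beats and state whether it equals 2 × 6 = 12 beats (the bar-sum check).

1) 0.0ms=0b +1578.947ms=3b
2) 1578.947ms=3b +1578.947ms=3b
3) 3157.895ms=6b +3157.895ms=6b
Σ=12b of 12 (114bpm 6/8) — PASS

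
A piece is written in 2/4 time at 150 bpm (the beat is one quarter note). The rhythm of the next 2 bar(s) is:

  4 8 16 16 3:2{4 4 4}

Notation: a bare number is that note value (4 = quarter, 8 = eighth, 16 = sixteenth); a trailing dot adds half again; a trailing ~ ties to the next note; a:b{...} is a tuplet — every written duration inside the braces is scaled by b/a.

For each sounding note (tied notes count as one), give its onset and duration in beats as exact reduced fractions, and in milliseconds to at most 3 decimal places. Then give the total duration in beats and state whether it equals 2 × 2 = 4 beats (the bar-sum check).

1) 0.0ms=0b +400.0ms=1b
2) 400.0ms=1b +200.0ms=1/2b
3) 600.0ms=3/2b +100.0ms=1/4b
4) 700.0ms=7/4b +100.0ms=1/4b
5) 800.0ms=2b +266.667ms=2/3b
6) 1066.667ms=8/3b +266.667ms=2/3b
7) 1333.333ms=10/3b +266.667ms=2/3b
Σ=4b of 4 (150bpm 2/4) — PASS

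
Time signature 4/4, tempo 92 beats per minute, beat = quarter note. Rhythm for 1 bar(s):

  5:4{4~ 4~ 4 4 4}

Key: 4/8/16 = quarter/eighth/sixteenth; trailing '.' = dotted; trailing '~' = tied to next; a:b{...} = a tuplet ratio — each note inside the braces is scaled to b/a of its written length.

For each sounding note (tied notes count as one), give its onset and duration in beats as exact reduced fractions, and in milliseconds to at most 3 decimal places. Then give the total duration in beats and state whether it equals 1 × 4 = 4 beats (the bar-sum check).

1) 0.0ms=0b +1565.217ms=12/5b
2) 1565.217ms=12/5b +521.739ms=4/5b
3) 2086.957ms=16/5b +521.739ms=4/5b
Σ=4b of 4 (92bpm 4/4) — PASS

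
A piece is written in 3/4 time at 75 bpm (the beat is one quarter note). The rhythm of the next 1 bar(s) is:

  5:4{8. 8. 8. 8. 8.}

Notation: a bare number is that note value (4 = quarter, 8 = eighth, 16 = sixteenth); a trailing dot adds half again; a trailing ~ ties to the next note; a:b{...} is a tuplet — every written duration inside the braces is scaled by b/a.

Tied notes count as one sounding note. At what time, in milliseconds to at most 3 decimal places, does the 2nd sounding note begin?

1. 0.0ms @ 0 + 480.0ms (3/5)
2. 480.0ms @ 3/5 + 480.0ms (3/5)
3. 960.0ms @ 6/5 + 480.0ms (3/5)
4. 1440.0ms @ 9/5 + 480.0ms (3/5)
5. 1920.0ms @ 12/5 + 480.0ms (3/5)

note 2 onset = 3/5b = 480.0ms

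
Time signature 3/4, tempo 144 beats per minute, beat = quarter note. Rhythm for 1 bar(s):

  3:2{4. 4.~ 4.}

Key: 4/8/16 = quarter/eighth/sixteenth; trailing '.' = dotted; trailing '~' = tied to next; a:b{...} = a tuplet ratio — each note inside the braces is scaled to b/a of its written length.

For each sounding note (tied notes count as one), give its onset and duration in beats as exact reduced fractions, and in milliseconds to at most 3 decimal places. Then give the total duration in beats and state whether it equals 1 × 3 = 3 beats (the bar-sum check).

1) 0.0ms=0b +416.667ms=1b
2) 416.667ms=1b +833.333ms=2b
Σ=3b of 3 (144bpm 3/4) — PASS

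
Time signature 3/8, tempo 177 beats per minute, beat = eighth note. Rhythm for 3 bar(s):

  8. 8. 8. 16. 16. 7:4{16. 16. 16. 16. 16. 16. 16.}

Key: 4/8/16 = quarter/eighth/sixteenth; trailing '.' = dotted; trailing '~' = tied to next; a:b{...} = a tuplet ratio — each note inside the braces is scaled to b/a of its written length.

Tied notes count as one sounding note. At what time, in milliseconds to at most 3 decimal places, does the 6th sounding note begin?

note 6 onset = 6b = 2033.898ms

1. 0.0ms @ 0 + 508.475ms (3/2)
2. 508.475ms @ 3/2 + 508.475ms (3/2)
3. 1016.949ms @ 3 + 508.475ms (3/2)
4. 1525.424ms @ 9/2 + 254.237ms (3/4)
5. 1779.661ms @ 21/4 + 254.237ms (3/4)
6. 2033.898ms @ 6 + 145.278ms (3/7)
7. 2179.177ms @ 45/7 + 145.278ms (3/7)
8. 2324.455ms @ 48/7 + 145.278ms (3/7)
9. 2469.734ms @ 51/7 + 145.278ms (3/7)
10. 2615.012ms @ 54/7 + 145.278ms (3/7)
11. 2760.291ms @ 57/7 + 145.278ms (3/7)
12. 2905.569ms @ 60/7 + 145.278ms (3/7)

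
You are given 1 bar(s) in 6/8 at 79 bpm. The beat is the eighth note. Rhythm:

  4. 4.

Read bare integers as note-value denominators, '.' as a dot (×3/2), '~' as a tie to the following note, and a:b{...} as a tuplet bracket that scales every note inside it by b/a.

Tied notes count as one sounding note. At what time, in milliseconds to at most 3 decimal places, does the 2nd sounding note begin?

1. 0.0ms @ 0 + 2278.481ms (3)
2. 2278.481ms @ 3 + 2278.481ms (3)

note 2 onset = 3b = 2278.481ms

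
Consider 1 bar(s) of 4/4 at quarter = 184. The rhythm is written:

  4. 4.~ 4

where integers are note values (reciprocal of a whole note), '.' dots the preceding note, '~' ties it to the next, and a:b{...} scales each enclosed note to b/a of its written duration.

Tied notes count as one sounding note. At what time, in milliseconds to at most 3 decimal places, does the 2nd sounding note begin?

note 2 onset = 3/2b = 489.13ms

1. 0.0ms @ 0 + 489.13ms (3/2)
2. 489.13ms @ 3/2 + 815.217ms (5/2)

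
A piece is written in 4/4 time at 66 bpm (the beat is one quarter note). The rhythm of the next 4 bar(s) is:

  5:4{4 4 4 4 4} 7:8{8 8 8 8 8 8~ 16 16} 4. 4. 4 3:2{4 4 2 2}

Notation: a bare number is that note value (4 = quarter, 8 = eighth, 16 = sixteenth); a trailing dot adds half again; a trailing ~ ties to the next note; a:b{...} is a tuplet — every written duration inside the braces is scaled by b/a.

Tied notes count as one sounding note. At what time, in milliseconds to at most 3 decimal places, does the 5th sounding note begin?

note 5 onset = 16/5b = 2909.091ms

1. 0.0ms @ 0 + 727.273ms (4/5)
2. 727.273ms @ 4/5 + 727.273ms (4/5)
3. 1454.545ms @ 8/5 + 727.273ms (4/5)
4. 2181.818ms @ 12/5 + 727.273ms (4/5)
5. 2909.091ms @ 16/5 + 727.273ms (4/5)
6. 3636.364ms @ 4 + 519.481ms (4/7)
7. 4155.844ms @ 32/7 + 519.481ms (4/7)
8. 4675.325ms @ 36/7 + 519.481ms (4/7)
9. 5194.805ms @ 40/7 + 519.481ms (4/7)
10. 5714.286ms @ 44/7 + 519.481ms (4/7)
11. 6233.766ms @ 48/7 + 779.221ms (6/7)
12. 7012.987ms @ 54/7 + 259.74ms (2/7)
13. 7272.727ms @ 8 + 1363.636ms (3/2)
14. 8636.364ms @ 19/2 + 1363.636ms (3/2)
15. 10000.0ms @ 11 + 909.091ms (1)
16. 10909.091ms @ 12 + 606.061ms (2/3)
17. 11515.152ms @ 38/3 + 606.061ms (2/3)
18. 12121.212ms @ 40/3 + 1212.121ms (4/3)
19. 13333.333ms @ 44/3 + 1212.121ms (4/3)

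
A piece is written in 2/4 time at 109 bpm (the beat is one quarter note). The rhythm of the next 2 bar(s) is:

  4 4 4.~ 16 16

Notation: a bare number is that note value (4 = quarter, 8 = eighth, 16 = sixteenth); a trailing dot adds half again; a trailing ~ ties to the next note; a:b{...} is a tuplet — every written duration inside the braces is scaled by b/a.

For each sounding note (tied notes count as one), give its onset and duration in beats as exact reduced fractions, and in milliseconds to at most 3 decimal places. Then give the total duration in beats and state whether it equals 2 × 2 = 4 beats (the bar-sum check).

1) 0.0ms=0b +550.459ms=1b
2) 550.459ms=1b +550.459ms=1b
3) 1100.917ms=2b +963.303ms=7/4b
4) 2064.22ms=15/4b +137.615ms=1/4b
Σ=4b of 4 (109bpm 2/4) — PASS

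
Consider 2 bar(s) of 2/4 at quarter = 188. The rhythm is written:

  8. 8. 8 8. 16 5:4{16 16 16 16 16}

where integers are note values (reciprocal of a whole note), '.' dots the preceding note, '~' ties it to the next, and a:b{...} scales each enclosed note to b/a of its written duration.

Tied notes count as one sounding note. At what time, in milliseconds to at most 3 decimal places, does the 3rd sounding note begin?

note 3 onset = 3/2b = 478.723ms

1. 0.0ms @ 0 + 239.362ms (3/4)
2. 239.362ms @ 3/4 + 239.362ms (3/4)
3. 478.723ms @ 3/2 + 159.574ms (1/2)
4. 638.298ms @ 2 + 239.362ms (3/4)
5. 877.66ms @ 11/4 + 79.787ms (1/4)
6. 957.447ms @ 3 + 63.83ms (1/5)
7. 1021.277ms @ 16/5 + 63.83ms (1/5)
8. 1085.106ms @ 17/5 + 63.83ms (1/5)
9. 1148.936ms @ 18/5 + 63.83ms (1/5)
10. 1212.766ms @ 19/5 + 63.83ms (1/5)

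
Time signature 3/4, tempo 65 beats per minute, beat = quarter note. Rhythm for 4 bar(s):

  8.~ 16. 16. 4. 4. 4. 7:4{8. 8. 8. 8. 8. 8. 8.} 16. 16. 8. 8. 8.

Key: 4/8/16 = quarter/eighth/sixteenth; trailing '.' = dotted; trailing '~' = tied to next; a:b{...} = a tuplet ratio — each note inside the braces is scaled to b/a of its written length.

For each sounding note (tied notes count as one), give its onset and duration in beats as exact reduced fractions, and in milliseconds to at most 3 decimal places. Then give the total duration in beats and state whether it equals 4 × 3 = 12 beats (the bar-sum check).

1) 0.0ms=0b +1038.462ms=9/8b
2) 1038.462ms=9/8b +346.154ms=3/8b
3) 1384.615ms=3/2b +1384.615ms=3/2b
4) 2769.231ms=3b +1384.615ms=3/2b
5) 4153.846ms=9/2b +1384.615ms=3/2b
6) 5538.462ms=6b +395.604ms=3/7b
7) 5934.066ms=45/7b +395.604ms=3/7b
8) 6329.67ms=48/7b +395.604ms=3/7b
9) 6725.275ms=51/7b +395.604ms=3/7b
10) 7120.879ms=54/7b +395.604ms=3/7b
11) 7516.484ms=57/7b +395.604ms=3/7b
12) 7912.088ms=60/7b +395.604ms=3/7b
13) 8307.692ms=9b +346.154ms=3/8b
14) 8653.846ms=75/8b +346.154ms=3/8b
15) 9000.0ms=39/4b +692.308ms=3/4b
16) 9692.308ms=21/2b +692.308ms=3/4b
17) 10384.615ms=45/4b +692.308ms=3/4b
Σ=12b of 12 (65bpm 3/4) — PASS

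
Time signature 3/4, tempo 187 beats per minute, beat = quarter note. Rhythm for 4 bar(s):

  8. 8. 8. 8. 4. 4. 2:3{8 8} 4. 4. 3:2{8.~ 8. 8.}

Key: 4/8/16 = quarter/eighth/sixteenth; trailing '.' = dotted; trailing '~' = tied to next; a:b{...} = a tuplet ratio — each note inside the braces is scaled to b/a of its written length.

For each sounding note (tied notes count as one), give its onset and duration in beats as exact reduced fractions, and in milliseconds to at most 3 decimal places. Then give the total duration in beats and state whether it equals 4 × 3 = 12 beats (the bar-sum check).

1) 0.0ms=0b +240.642ms=3/4b
2) 240.642ms=3/4b +240.642ms=3/4b
3) 481.283ms=3/2b +240.642ms=3/4b
4) 721.925ms=9/4b +240.642ms=3/4b
5) 962.567ms=3b +481.283ms=3/2b
6) 1443.85ms=9/2b +481.283ms=3/2b
7) 1925.134ms=6b +240.642ms=3/4b
8) 2165.775ms=27/4b +240.642ms=3/4b
9) 2406.417ms=15/2b +481.283ms=3/2b
10) 2887.701ms=9b +481.283ms=3/2b
11) 3368.984ms=21/2b +320.856ms=1b
12) 3689.84ms=23/2b +160.428ms=1/2b
Σ=12b of 12 (187bpm 3/4) — PASS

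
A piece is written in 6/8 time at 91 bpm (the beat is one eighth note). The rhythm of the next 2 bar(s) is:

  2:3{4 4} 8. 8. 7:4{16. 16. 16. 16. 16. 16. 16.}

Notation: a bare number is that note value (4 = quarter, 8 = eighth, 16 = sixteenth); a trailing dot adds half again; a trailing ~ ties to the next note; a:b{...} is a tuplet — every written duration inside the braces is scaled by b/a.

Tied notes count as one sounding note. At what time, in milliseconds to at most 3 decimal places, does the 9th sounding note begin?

note 9 onset = 75/7b = 7064.364ms

1. 0.0ms @ 0 + 1978.022ms (3)
2. 1978.022ms @ 3 + 1978.022ms (3)
3. 3956.044ms @ 6 + 989.011ms (3/2)
4. 4945.055ms @ 15/2 + 989.011ms (3/2)
5. 5934.066ms @ 9 + 282.575ms (3/7)
6. 6216.641ms @ 66/7 + 282.575ms (3/7)
7. 6499.215ms @ 69/7 + 282.575ms (3/7)
8. 6781.79ms @ 72/7 + 282.575ms (3/7)
9. 7064.364ms @ 75/7 + 282.575ms (3/7)
10. 7346.939ms @ 78/7 + 282.575ms (3/7)
11. 7629.513ms @ 81/7 + 282.575ms (3/7)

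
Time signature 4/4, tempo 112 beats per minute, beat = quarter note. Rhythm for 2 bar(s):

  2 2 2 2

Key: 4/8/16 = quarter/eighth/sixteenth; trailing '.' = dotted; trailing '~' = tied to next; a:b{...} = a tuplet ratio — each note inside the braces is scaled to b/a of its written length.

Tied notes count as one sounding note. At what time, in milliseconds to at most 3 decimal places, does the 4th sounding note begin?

note 4 onset = 6b = 3214.286ms

1. 0.0ms @ 0 + 1071.429ms (2)
2. 1071.429ms @ 2 + 1071.429ms (2)
3. 2142.857ms @ 4 + 1071.429ms (2)
4. 3214.286ms @ 6 + 1071.429ms (2)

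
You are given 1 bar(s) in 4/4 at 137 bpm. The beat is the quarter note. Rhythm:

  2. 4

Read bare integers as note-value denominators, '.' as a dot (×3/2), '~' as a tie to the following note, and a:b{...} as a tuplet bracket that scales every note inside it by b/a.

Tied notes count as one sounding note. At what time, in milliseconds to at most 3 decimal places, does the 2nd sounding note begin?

1. 0.0ms @ 0 + 1313.869ms (3)
2. 1313.869ms @ 3 + 437.956ms (1)

note 2 onset = 3b = 1313.869ms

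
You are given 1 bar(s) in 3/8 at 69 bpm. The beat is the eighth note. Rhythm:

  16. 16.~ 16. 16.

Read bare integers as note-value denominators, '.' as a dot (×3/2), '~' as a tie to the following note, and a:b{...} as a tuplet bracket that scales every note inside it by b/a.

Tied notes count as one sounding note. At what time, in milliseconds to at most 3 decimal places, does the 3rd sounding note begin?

1. 0.0ms @ 0 + 652.174ms (3/4)
2. 652.174ms @ 3/4 + 1304.348ms (3/2)
3. 1956.522ms @ 9/4 + 652.174ms (3/4)

note 3 onset = 9/4b = 1956.522ms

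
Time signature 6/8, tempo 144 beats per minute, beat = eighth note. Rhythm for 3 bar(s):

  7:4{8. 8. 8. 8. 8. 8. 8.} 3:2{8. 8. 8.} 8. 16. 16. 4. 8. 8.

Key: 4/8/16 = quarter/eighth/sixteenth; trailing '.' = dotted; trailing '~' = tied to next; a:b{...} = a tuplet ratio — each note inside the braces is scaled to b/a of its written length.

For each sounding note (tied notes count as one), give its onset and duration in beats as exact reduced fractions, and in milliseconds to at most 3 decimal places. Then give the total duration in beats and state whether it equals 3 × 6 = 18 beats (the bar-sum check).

1) 0.0ms=0b +357.143ms=6/7b
2) 357.143ms=6/7b +357.143ms=6/7b
3) 714.286ms=12/7b +357.143ms=6/7b
4) 1071.429ms=18/7b +357.143ms=6/7b
5) 1428.571ms=24/7b +357.143ms=6/7b
6) 1785.714ms=30/7b +357.143ms=6/7b
7) 2142.857ms=36/7b +357.143ms=6/7b
8) 2500.0ms=6b +416.667ms=1b
9) 2916.667ms=7b +416.667ms=1b
10) 3333.333ms=8b +416.667ms=1b
11) 3750.0ms=9b +625.0ms=3/2b
12) 4375.0ms=21/2b +312.5ms=3/4b
13) 4687.5ms=45/4b +312.5ms=3/4b
14) 5000.0ms=12b +1250.0ms=3b
15) 6250.0ms=15b +625.0ms=3/2b
16) 6875.0ms=33/2b +625.0ms=3/2b
Σ=18b of 18 (144bpm 6/8) — PASS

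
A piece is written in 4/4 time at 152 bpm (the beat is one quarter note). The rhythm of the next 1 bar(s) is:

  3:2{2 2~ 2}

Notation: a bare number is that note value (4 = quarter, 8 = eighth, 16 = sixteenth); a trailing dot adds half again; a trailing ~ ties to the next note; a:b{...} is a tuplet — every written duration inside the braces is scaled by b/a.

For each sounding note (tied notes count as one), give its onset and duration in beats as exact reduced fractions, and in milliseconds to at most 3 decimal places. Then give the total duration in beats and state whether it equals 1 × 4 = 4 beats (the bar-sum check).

1) 0.0ms=0b +526.316ms=4/3b
2) 526.316ms=4/3b +1052.632ms=8/3b
Σ=4b of 4 (152bpm 4/4) — PASS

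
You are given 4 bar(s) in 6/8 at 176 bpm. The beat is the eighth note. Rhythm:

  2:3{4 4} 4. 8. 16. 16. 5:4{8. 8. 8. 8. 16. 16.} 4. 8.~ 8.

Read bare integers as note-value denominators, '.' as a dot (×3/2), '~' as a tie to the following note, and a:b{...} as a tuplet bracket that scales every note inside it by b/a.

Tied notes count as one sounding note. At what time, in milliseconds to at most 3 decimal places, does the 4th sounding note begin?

1. 0.0ms @ 0 + 1022.727ms (3)
2. 1022.727ms @ 3 + 1022.727ms (3)
3. 2045.455ms @ 6 + 1022.727ms (3)
4. 3068.182ms @ 9 + 511.364ms (3/2)
5. 3579.545ms @ 21/2 + 255.682ms (3/4)
6. 3835.227ms @ 45/4 + 255.682ms (3/4)
7. 4090.909ms @ 12 + 409.091ms (6/5)
8. 4500.0ms @ 66/5 + 409.091ms (6/5)
9. 4909.091ms @ 72/5 + 409.091ms (6/5)
10. 5318.182ms @ 78/5 + 409.091ms (6/5)
11. 5727.273ms @ 84/5 + 204.545ms (3/5)
12. 5931.818ms @ 87/5 + 204.545ms (3/5)
13. 6136.364ms @ 18 + 1022.727ms (3)
14. 7159.091ms @ 21 + 1022.727ms (3)

note 4 onset = 9b = 3068.182ms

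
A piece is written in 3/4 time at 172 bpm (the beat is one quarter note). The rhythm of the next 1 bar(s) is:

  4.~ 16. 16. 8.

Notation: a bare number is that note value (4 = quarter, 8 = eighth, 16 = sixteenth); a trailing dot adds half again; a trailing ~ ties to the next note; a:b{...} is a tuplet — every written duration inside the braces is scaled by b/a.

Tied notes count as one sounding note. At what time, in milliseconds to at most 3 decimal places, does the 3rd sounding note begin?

1. 0.0ms @ 0 + 654.07ms (15/8)
2. 654.07ms @ 15/8 + 130.814ms (3/8)
3. 784.884ms @ 9/4 + 261.628ms (3/4)

note 3 onset = 9/4b = 784.884ms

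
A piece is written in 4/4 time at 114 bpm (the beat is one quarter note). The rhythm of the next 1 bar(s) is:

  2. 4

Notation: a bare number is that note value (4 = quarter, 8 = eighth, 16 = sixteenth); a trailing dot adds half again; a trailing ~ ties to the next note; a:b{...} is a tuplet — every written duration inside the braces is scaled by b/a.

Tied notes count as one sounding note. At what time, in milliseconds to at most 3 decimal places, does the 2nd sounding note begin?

1. 0.0ms @ 0 + 1578.947ms (3)
2. 1578.947ms @ 3 + 526.316ms (1)

note 2 onset = 3b = 1578.947ms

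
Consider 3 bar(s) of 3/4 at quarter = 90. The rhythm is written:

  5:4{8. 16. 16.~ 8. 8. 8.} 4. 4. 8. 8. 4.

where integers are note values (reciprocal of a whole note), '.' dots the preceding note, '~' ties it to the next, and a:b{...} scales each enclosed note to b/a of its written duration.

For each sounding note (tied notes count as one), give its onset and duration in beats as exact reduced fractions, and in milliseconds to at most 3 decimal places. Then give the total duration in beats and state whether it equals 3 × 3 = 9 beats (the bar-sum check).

1) 0.0ms=0b +400.0ms=3/5b
2) 400.0ms=3/5b +200.0ms=3/10b
3) 600.0ms=9/10b +600.0ms=9/10b
4) 1200.0ms=9/5b +400.0ms=3/5b
5) 1600.0ms=12/5b +400.0ms=3/5b
6) 2000.0ms=3b +1000.0ms=3/2b
7) 3000.0ms=9/2b +1000.0ms=3/2b
8) 4000.0ms=6b +500.0ms=3/4b
9) 4500.0ms=27/4b +500.0ms=3/4b
10) 5000.0ms=15/2b +1000.0ms=3/2b
Σ=9b of 9 (90bpm 3/4) — PASS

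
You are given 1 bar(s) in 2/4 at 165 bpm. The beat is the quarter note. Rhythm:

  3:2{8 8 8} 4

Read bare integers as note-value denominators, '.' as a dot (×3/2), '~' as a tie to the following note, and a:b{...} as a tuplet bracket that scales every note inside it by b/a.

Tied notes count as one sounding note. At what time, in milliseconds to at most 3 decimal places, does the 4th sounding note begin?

1. 0.0ms @ 0 + 121.212ms (1/3)
2. 121.212ms @ 1/3 + 121.212ms (1/3)
3. 242.424ms @ 2/3 + 121.212ms (1/3)
4. 363.636ms @ 1 + 363.636ms (1)

note 4 onset = 1b = 363.636ms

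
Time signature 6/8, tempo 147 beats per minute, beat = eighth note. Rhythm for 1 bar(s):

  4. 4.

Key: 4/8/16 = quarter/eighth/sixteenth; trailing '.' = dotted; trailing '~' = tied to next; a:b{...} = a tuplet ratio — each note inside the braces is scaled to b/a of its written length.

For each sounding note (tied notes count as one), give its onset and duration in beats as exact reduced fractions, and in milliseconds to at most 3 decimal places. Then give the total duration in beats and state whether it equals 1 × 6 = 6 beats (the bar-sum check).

1) 0.0ms=0b +1224.49ms=3b
2) 1224.49ms=3b +1224.49ms=3b
Σ=6b of 6 (147bpm 6/8) — PASS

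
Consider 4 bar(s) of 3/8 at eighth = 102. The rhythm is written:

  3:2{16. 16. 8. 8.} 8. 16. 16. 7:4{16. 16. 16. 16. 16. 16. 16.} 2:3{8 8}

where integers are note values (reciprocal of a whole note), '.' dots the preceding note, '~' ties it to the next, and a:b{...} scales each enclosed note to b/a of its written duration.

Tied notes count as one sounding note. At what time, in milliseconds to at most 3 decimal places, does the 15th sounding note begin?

note 15 onset = 9b = 5294.118ms

1. 0.0ms @ 0 + 294.118ms (1/2)
2. 294.118ms @ 1/2 + 294.118ms (1/2)
3. 588.235ms @ 1 + 588.235ms (1)
4. 1176.471ms @ 2 + 588.235ms (1)
5. 1764.706ms @ 3 + 882.353ms (3/2)
6. 2647.059ms @ 9/2 + 441.176ms (3/4)
7. 3088.235ms @ 21/4 + 441.176ms (3/4)
8. 3529.412ms @ 6 + 252.101ms (3/7)
9. 3781.513ms @ 45/7 + 252.101ms (3/7)
10. 4033.613ms @ 48/7 + 252.101ms (3/7)
11. 4285.714ms @ 51/7 + 252.101ms (3/7)
12. 4537.815ms @ 54/7 + 252.101ms (3/7)
13. 4789.916ms @ 57/7 + 252.101ms (3/7)
14. 5042.017ms @ 60/7 + 252.101ms (3/7)
15. 5294.118ms @ 9 + 882.353ms (3/2)
16. 6176.471ms @ 21/2 + 882.353ms (3/2)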